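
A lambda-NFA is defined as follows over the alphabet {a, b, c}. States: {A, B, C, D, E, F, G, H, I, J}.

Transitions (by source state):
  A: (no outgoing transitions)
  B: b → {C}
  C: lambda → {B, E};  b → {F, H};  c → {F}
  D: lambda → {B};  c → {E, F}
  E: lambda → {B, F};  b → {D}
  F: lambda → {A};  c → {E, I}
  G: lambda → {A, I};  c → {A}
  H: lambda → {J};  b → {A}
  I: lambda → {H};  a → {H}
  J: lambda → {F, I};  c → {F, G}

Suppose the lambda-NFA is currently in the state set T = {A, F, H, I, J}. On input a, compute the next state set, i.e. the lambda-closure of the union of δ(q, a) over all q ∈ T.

{A, F, H, I, J}

I on a → {H}.
No a-transition from A, F, H, J.
Union after reading a: {H}.
Now take the lambda-closure:
From H via lambda: add J.
From J via lambda: add F, I.
From F via lambda: add A.
No new states can be added; the closed set is {A, F, H, I, J}.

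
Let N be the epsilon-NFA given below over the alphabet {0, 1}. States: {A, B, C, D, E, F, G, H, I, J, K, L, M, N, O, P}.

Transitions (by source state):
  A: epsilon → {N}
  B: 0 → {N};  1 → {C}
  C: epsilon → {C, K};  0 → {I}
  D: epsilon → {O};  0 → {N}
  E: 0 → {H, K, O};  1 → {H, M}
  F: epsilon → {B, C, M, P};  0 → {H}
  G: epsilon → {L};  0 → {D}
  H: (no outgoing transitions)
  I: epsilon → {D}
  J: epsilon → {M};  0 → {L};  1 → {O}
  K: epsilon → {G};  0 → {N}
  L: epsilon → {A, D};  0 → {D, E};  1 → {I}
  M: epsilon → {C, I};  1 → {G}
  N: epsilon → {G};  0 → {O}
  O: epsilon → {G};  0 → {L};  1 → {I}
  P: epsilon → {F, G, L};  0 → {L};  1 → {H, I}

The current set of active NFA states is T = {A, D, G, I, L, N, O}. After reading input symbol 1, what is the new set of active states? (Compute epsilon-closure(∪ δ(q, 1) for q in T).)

{A, D, G, I, L, N, O}

L on 1 → {I}.
O on 1 → {I}.
No 1-transition from A, D, G, I, N.
Union after reading 1: {I}.
Now take the epsilon-closure:
From I via epsilon: add D.
From D via epsilon: add O.
From O via epsilon: add G.
From G via epsilon: add L.
From L via epsilon: add A.
From A via epsilon: add N.
No new states can be added; the closed set is {A, D, G, I, L, N, O}.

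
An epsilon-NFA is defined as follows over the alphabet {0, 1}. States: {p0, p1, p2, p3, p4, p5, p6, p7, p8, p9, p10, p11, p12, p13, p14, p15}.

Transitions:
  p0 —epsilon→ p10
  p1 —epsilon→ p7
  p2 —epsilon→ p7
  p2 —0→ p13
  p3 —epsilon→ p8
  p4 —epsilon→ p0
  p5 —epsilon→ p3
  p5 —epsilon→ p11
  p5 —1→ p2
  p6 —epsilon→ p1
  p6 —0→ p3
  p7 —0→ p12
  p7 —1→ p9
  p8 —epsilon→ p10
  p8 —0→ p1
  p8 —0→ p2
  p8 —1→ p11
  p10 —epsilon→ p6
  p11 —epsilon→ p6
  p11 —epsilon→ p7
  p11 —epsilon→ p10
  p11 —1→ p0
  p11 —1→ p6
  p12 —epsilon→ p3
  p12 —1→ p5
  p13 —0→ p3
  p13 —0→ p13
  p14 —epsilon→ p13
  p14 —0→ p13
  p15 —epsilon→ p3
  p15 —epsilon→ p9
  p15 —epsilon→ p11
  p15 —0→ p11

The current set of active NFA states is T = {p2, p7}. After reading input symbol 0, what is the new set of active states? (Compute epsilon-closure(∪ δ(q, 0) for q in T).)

p2 on 0 → {p13}.
p7 on 0 → {p12}.
Union after reading 0: {p12, p13}.
Now take the epsilon-closure:
From p12 via epsilon: add p3.
From p3 via epsilon: add p8.
From p8 via epsilon: add p10.
From p10 via epsilon: add p6.
From p6 via epsilon: add p1.
From p1 via epsilon: add p7.
No new states can be added; the closed set is {p1, p3, p6, p7, p8, p10, p12, p13}.

{p1, p3, p6, p7, p8, p10, p12, p13}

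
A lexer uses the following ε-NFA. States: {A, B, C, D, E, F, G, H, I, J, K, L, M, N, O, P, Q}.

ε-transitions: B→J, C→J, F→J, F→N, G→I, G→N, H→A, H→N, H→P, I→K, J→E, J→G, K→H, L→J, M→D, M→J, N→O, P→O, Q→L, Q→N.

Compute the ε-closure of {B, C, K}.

Start with {B, C, K}.
From B via ε: add J.
From K via ε: add H.
From H via ε: add A, N, P.
From J via ε: add E, G.
From G via ε: add I.
From N via ε: add O.
No new states can be added; the closed set is {A, B, C, E, G, H, I, J, K, N, O, P}.

{A, B, C, E, G, H, I, J, K, N, O, P}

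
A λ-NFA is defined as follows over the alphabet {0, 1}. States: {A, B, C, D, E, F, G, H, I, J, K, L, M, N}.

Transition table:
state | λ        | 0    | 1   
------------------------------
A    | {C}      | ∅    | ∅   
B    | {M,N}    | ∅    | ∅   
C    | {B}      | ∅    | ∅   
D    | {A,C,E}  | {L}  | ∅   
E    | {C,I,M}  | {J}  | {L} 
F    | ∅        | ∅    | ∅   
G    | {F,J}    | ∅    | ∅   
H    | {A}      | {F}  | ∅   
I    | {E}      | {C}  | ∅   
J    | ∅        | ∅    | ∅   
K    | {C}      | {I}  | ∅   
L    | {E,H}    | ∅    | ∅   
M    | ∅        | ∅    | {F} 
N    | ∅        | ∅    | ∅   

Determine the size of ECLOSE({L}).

9

Start with {L}.
From L via λ: add E, H.
From E via λ: add C, I, M.
From H via λ: add A.
From C via λ: add B.
From B via λ: add N.
λ-closure = {A, B, C, E, H, I, L, M, N}, which has 9 states.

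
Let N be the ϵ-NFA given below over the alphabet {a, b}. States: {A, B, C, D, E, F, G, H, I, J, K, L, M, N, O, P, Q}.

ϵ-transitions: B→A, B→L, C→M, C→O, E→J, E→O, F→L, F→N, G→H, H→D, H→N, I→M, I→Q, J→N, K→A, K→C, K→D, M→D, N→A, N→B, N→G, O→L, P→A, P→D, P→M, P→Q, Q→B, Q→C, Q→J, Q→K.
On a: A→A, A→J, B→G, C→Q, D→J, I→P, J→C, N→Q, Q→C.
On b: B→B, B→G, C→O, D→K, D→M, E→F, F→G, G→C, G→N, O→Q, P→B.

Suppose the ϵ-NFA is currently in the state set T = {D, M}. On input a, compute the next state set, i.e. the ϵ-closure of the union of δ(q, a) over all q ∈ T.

{A, B, D, G, H, J, L, N}

D on a → {J}.
No a-transition from M.
Union after reading a: {J}.
Now take the ϵ-closure:
From J via ϵ: add N.
From N via ϵ: add A, B, G.
From B via ϵ: add L.
From G via ϵ: add H.
From H via ϵ: add D.
No new states can be added; the closed set is {A, B, D, G, H, J, L, N}.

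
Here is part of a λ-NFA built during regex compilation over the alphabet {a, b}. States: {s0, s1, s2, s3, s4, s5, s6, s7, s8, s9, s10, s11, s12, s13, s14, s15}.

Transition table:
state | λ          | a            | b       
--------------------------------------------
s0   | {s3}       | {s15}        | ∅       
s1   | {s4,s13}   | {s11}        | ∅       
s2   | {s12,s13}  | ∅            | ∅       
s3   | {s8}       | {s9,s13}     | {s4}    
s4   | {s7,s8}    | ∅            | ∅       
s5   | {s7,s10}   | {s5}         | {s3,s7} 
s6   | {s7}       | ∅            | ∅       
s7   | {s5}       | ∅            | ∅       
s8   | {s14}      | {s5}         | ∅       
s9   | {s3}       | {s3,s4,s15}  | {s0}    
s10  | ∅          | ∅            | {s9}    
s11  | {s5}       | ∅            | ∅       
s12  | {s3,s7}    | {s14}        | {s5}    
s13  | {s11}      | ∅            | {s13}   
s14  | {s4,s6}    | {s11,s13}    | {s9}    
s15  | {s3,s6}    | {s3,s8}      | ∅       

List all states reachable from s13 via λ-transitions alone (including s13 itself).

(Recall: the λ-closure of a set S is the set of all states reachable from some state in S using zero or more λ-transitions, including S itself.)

{s5, s7, s10, s11, s13}

Start with {s13}.
From s13 via λ: add s11.
From s11 via λ: add s5.
From s5 via λ: add s7, s10.
No new states can be added; the closed set is {s5, s7, s10, s11, s13}.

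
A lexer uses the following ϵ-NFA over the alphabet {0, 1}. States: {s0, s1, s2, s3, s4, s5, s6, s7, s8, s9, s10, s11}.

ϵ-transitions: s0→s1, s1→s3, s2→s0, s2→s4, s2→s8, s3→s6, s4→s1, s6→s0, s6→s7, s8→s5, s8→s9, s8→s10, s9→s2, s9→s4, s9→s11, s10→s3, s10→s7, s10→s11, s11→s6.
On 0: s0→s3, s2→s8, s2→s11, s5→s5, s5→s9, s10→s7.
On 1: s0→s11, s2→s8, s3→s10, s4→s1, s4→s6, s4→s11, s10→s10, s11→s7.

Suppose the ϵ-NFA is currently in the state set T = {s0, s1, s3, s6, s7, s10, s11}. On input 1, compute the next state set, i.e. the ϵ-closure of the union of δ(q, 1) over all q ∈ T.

s0 on 1 → {s11}.
s3 on 1 → {s10}.
s10 on 1 → {s10}.
s11 on 1 → {s7}.
No 1-transition from s1, s6, s7.
Union after reading 1: {s7, s10, s11}.
Now take the ϵ-closure:
From s10 via ϵ: add s3.
From s11 via ϵ: add s6.
From s6 via ϵ: add s0.
From s0 via ϵ: add s1.
No new states can be added; the closed set is {s0, s1, s3, s6, s7, s10, s11}.

{s0, s1, s3, s6, s7, s10, s11}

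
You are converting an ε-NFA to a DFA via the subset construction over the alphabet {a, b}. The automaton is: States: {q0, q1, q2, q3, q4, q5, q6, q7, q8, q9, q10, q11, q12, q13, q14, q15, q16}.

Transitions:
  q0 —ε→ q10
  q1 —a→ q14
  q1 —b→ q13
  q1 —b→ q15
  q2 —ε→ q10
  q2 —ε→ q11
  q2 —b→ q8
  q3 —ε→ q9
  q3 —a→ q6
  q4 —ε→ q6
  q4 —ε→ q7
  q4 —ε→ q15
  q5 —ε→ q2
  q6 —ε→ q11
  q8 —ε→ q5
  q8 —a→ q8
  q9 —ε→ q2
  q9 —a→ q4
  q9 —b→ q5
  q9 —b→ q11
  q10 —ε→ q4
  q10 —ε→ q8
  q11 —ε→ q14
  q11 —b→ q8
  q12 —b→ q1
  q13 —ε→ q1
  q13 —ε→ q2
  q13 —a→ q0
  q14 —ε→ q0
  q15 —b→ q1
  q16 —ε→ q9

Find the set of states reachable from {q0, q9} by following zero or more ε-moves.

{q0, q2, q4, q5, q6, q7, q8, q9, q10, q11, q14, q15}

Start with {q0, q9}.
From q0 via ε: add q10.
From q9 via ε: add q2.
From q2 via ε: add q11.
From q10 via ε: add q4, q8.
From q4 via ε: add q6, q7, q15.
From q8 via ε: add q5.
From q11 via ε: add q14.
No new states can be added; the closed set is {q0, q2, q4, q5, q6, q7, q8, q9, q10, q11, q14, q15}.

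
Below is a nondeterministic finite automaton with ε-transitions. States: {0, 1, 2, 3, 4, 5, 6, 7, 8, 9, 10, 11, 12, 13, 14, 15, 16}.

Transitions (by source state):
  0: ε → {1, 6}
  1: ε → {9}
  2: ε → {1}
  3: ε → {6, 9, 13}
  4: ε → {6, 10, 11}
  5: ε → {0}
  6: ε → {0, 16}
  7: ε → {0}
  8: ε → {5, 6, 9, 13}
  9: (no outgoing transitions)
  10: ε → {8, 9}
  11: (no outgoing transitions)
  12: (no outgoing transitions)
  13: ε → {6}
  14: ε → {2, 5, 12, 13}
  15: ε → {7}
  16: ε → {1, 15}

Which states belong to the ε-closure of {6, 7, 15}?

{0, 1, 6, 7, 9, 15, 16}

Start with {6, 7, 15}.
From 6 via ε: add 0, 16.
From 0 via ε: add 1.
From 1 via ε: add 9.
No new states can be added; the closed set is {0, 1, 6, 7, 9, 15, 16}.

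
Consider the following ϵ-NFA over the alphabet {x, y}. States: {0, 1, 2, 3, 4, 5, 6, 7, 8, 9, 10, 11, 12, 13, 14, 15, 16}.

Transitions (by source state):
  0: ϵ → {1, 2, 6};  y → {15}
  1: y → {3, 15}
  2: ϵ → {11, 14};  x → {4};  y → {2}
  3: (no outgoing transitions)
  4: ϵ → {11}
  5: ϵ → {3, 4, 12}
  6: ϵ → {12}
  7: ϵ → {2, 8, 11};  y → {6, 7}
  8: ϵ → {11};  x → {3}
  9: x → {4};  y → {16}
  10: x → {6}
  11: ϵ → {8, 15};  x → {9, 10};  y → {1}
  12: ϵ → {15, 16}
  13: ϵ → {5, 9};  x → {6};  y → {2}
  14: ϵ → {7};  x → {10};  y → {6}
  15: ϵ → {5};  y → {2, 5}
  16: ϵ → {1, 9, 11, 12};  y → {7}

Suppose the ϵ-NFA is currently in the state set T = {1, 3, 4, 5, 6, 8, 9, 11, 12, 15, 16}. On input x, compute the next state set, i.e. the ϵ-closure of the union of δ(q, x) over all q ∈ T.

8 on x → {3}.
9 on x → {4}.
11 on x → {9, 10}.
No x-transition from 1, 3, 4, 5, 6, 12, 15, 16.
Union after reading x: {3, 4, 9, 10}.
Now take the ϵ-closure:
From 4 via ϵ: add 11.
From 11 via ϵ: add 8, 15.
From 15 via ϵ: add 5.
From 5 via ϵ: add 12.
From 12 via ϵ: add 16.
From 16 via ϵ: add 1.
No new states can be added; the closed set is {1, 3, 4, 5, 8, 9, 10, 11, 12, 15, 16}.

{1, 3, 4, 5, 8, 9, 10, 11, 12, 15, 16}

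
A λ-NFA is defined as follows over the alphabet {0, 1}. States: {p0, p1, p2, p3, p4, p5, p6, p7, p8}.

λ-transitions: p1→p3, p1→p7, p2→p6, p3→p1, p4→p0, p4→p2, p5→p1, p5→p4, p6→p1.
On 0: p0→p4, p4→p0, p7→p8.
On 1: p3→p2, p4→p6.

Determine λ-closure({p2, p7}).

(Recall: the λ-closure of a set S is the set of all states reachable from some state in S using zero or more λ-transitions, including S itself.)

{p1, p2, p3, p6, p7}

Start with {p2, p7}.
From p2 via λ: add p6.
From p6 via λ: add p1.
From p1 via λ: add p3.
No new states can be added; the closed set is {p1, p2, p3, p6, p7}.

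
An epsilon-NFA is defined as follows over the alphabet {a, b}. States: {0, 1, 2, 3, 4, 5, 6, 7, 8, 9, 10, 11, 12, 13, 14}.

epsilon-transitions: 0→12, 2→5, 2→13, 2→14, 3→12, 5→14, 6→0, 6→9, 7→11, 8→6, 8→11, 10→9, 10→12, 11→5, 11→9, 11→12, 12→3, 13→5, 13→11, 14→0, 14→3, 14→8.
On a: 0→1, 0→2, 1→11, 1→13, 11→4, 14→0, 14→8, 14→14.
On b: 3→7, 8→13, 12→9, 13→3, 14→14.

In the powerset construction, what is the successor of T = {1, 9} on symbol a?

{0, 3, 5, 6, 8, 9, 11, 12, 13, 14}

1 on a → {11, 13}.
No a-transition from 9.
Union after reading a: {11, 13}.
Now take the epsilon-closure:
From 11 via epsilon: add 5, 9, 12.
From 5 via epsilon: add 14.
From 12 via epsilon: add 3.
From 14 via epsilon: add 0, 8.
From 8 via epsilon: add 6.
No new states can be added; the closed set is {0, 3, 5, 6, 8, 9, 11, 12, 13, 14}.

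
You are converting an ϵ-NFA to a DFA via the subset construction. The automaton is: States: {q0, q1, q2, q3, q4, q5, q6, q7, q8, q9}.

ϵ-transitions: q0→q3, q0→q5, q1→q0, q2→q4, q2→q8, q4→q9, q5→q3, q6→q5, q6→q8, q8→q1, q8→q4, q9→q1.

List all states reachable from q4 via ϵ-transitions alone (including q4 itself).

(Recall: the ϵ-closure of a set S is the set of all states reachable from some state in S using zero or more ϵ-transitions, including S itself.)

{q0, q1, q3, q4, q5, q9}

Start with {q4}.
From q4 via ϵ: add q9.
From q9 via ϵ: add q1.
From q1 via ϵ: add q0.
From q0 via ϵ: add q3, q5.
No new states can be added; the closed set is {q0, q1, q3, q4, q5, q9}.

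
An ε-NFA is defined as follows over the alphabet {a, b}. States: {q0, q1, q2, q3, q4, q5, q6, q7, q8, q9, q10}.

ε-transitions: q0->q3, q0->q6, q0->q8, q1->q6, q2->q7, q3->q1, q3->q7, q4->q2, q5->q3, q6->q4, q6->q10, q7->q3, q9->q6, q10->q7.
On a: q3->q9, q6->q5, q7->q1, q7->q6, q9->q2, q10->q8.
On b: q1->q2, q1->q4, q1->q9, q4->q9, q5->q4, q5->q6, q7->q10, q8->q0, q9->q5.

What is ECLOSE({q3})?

{q1, q2, q3, q4, q6, q7, q10}

Start with {q3}.
From q3 via ε: add q1, q7.
From q1 via ε: add q6.
From q6 via ε: add q4, q10.
From q4 via ε: add q2.
No new states can be added; the closed set is {q1, q2, q3, q4, q6, q7, q10}.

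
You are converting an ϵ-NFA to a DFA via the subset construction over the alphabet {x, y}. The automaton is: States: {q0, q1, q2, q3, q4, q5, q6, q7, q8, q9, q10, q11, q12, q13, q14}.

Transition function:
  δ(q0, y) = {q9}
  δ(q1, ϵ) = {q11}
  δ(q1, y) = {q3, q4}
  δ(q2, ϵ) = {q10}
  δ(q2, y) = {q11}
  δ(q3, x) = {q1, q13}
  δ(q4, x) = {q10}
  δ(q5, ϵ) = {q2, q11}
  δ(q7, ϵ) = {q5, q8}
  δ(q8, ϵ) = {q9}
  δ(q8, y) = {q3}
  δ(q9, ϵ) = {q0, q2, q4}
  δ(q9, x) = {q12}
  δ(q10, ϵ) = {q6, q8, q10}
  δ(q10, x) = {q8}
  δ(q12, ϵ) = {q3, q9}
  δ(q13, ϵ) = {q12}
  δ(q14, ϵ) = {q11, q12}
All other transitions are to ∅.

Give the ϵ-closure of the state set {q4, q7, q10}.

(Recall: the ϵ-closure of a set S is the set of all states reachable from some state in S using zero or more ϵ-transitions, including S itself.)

Start with {q4, q7, q10}.
From q7 via ϵ: add q5, q8.
From q10 via ϵ: add q6.
From q5 via ϵ: add q2, q11.
From q8 via ϵ: add q9.
From q9 via ϵ: add q0.
No new states can be added; the closed set is {q0, q2, q4, q5, q6, q7, q8, q9, q10, q11}.

{q0, q2, q4, q5, q6, q7, q8, q9, q10, q11}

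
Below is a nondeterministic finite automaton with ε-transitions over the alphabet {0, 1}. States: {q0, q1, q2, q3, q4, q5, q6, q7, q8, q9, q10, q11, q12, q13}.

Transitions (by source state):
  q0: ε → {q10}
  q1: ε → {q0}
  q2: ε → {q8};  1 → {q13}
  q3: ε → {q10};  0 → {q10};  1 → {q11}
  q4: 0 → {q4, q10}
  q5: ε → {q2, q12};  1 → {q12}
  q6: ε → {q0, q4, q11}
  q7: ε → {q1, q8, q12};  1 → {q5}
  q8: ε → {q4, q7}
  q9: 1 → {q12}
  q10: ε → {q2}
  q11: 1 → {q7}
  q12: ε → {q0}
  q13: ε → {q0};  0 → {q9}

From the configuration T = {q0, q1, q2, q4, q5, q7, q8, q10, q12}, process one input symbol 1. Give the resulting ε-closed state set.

q2 on 1 → {q13}.
q5 on 1 → {q12}.
q7 on 1 → {q5}.
No 1-transition from q0, q1, q4, q8, q10, q12.
Union after reading 1: {q5, q12, q13}.
Now take the ε-closure:
From q5 via ε: add q2.
From q12 via ε: add q0.
From q0 via ε: add q10.
From q2 via ε: add q8.
From q8 via ε: add q4, q7.
From q7 via ε: add q1.
No new states can be added; the closed set is {q0, q1, q2, q4, q5, q7, q8, q10, q12, q13}.

{q0, q1, q2, q4, q5, q7, q8, q10, q12, q13}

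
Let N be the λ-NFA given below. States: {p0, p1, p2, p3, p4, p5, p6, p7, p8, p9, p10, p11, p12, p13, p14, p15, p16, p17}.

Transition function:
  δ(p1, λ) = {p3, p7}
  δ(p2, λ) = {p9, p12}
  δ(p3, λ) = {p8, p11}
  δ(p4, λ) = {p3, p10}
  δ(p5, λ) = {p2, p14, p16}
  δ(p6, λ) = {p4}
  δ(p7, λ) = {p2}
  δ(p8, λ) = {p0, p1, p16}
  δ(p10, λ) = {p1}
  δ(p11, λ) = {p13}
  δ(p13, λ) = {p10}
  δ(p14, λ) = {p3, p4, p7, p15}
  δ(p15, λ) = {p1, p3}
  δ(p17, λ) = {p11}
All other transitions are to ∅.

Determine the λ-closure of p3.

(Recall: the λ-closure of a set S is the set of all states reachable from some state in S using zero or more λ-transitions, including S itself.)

{p0, p1, p2, p3, p7, p8, p9, p10, p11, p12, p13, p16}

Start with {p3}.
From p3 via λ: add p8, p11.
From p8 via λ: add p0, p1, p16.
From p11 via λ: add p13.
From p1 via λ: add p7.
From p13 via λ: add p10.
From p7 via λ: add p2.
From p2 via λ: add p9, p12.
No new states can be added; the closed set is {p0, p1, p2, p3, p7, p8, p9, p10, p11, p12, p13, p16}.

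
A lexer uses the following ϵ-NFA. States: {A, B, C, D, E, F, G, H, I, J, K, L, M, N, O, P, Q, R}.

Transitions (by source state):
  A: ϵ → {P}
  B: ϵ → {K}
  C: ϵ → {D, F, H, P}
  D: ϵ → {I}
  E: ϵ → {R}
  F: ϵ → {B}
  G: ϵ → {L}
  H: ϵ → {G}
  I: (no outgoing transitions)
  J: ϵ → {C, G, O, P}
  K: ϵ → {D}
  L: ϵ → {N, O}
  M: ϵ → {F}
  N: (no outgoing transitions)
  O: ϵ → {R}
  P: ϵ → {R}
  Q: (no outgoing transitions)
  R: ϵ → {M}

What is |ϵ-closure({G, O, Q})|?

Start with {G, O, Q}.
From G via ϵ: add L.
From O via ϵ: add R.
From L via ϵ: add N.
From R via ϵ: add M.
From M via ϵ: add F.
From F via ϵ: add B.
From B via ϵ: add K.
From K via ϵ: add D.
From D via ϵ: add I.
ϵ-closure = {B, D, F, G, I, K, L, M, N, O, Q, R}, which has 12 states.

12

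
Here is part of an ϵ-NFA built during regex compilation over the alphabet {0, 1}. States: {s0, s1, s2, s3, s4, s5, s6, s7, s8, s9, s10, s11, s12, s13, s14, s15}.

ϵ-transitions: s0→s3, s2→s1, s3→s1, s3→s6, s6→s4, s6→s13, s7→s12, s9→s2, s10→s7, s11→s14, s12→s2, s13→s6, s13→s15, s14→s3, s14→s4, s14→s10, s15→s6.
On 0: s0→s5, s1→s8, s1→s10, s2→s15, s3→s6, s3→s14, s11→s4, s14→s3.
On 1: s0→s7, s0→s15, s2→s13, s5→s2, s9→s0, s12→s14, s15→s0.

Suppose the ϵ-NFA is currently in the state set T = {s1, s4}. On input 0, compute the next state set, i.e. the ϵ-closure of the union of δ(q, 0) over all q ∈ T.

s1 on 0 → {s8, s10}.
No 0-transition from s4.
Union after reading 0: {s8, s10}.
Now take the ϵ-closure:
From s10 via ϵ: add s7.
From s7 via ϵ: add s12.
From s12 via ϵ: add s2.
From s2 via ϵ: add s1.
No new states can be added; the closed set is {s1, s2, s7, s8, s10, s12}.

{s1, s2, s7, s8, s10, s12}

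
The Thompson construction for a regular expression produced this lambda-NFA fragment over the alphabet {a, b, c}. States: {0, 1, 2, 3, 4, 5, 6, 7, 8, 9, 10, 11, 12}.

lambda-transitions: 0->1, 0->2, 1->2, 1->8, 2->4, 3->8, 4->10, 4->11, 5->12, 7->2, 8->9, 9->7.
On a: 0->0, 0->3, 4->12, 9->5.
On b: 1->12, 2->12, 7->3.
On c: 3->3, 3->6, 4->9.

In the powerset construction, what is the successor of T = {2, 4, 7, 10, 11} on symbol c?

4 on c → {9}.
No c-transition from 2, 7, 10, 11.
Union after reading c: {9}.
Now take the lambda-closure:
From 9 via lambda: add 7.
From 7 via lambda: add 2.
From 2 via lambda: add 4.
From 4 via lambda: add 10, 11.
No new states can be added; the closed set is {2, 4, 7, 9, 10, 11}.

{2, 4, 7, 9, 10, 11}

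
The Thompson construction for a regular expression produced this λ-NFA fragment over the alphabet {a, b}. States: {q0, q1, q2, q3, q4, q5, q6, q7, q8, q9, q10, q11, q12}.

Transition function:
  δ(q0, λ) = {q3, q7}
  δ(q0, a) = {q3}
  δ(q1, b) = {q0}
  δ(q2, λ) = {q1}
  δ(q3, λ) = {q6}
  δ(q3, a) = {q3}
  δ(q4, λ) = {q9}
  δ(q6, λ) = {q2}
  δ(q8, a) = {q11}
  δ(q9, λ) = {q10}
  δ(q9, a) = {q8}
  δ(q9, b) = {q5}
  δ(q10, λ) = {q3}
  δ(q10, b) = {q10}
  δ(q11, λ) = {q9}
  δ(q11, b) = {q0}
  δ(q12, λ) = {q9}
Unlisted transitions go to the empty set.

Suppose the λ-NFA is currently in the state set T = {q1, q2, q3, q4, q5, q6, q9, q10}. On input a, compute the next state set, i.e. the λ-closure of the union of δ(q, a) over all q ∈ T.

q3 on a → {q3}.
q9 on a → {q8}.
No a-transition from q1, q2, q4, q5, q6, q10.
Union after reading a: {q3, q8}.
Now take the λ-closure:
From q3 via λ: add q6.
From q6 via λ: add q2.
From q2 via λ: add q1.
No new states can be added; the closed set is {q1, q2, q3, q6, q8}.

{q1, q2, q3, q6, q8}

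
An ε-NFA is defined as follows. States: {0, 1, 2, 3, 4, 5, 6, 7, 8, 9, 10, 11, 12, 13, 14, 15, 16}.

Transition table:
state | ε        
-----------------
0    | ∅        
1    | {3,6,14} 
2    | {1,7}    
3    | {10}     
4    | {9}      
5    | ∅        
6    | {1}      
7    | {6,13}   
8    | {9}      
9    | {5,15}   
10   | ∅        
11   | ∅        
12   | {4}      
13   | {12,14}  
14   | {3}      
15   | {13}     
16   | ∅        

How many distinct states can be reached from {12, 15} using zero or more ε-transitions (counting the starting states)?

9

Start with {12, 15}.
From 12 via ε: add 4.
From 15 via ε: add 13.
From 4 via ε: add 9.
From 13 via ε: add 14.
From 9 via ε: add 5.
From 14 via ε: add 3.
From 3 via ε: add 10.
ε-closure = {3, 4, 5, 9, 10, 12, 13, 14, 15}, which has 9 states.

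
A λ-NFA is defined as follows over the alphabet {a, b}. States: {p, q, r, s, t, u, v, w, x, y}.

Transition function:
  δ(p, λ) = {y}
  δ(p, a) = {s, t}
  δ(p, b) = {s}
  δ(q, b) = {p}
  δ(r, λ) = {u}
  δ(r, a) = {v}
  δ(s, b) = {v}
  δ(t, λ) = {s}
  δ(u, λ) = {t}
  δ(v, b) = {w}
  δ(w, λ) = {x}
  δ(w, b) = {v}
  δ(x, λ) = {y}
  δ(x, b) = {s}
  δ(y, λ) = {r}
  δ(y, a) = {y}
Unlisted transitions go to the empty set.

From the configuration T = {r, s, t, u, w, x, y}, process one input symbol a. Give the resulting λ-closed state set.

r on a → {v}.
y on a → {y}.
No a-transition from s, t, u, w, x.
Union after reading a: {v, y}.
Now take the λ-closure:
From y via λ: add r.
From r via λ: add u.
From u via λ: add t.
From t via λ: add s.
No new states can be added; the closed set is {r, s, t, u, v, y}.

{r, s, t, u, v, y}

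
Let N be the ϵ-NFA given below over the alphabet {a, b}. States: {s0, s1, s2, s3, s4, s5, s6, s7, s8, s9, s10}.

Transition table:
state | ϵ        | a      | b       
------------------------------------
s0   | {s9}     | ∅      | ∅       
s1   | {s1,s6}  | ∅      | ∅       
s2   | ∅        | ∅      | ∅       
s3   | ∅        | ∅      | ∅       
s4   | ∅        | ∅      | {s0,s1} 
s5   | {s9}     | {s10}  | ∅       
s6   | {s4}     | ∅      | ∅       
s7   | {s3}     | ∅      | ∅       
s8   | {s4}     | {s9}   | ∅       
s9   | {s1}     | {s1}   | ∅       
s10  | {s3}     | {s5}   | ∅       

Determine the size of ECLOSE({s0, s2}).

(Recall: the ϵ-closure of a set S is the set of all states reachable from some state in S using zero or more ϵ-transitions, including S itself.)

Start with {s0, s2}.
From s0 via ϵ: add s9.
From s9 via ϵ: add s1.
From s1 via ϵ: add s6.
From s6 via ϵ: add s4.
ϵ-closure = {s0, s1, s2, s4, s6, s9}, which has 6 states.

6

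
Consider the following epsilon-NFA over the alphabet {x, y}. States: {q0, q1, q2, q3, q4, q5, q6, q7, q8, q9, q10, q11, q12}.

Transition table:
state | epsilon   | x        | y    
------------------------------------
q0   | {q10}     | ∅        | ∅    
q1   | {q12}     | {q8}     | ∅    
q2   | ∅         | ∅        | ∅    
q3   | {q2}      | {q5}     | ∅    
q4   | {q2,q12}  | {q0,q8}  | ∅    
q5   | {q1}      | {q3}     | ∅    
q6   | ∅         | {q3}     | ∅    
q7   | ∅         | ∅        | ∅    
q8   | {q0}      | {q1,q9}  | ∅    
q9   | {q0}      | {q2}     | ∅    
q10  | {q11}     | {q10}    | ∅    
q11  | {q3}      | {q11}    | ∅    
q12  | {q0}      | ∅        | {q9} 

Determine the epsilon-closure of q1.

Start with {q1}.
From q1 via epsilon: add q12.
From q12 via epsilon: add q0.
From q0 via epsilon: add q10.
From q10 via epsilon: add q11.
From q11 via epsilon: add q3.
From q3 via epsilon: add q2.
No new states can be added; the closed set is {q0, q1, q2, q3, q10, q11, q12}.

{q0, q1, q2, q3, q10, q11, q12}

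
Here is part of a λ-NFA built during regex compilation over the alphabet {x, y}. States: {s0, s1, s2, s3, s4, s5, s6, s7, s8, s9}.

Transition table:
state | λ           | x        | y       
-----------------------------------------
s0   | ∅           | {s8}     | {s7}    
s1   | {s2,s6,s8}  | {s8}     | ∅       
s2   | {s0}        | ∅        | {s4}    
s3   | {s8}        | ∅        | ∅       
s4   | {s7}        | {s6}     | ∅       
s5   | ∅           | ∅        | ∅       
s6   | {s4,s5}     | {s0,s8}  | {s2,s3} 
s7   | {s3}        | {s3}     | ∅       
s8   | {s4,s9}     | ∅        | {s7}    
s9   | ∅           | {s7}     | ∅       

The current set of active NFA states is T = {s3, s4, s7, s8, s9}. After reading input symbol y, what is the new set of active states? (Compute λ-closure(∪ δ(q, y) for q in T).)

{s3, s4, s7, s8, s9}

s8 on y → {s7}.
No y-transition from s3, s4, s7, s9.
Union after reading y: {s7}.
Now take the λ-closure:
From s7 via λ: add s3.
From s3 via λ: add s8.
From s8 via λ: add s4, s9.
No new states can be added; the closed set is {s3, s4, s7, s8, s9}.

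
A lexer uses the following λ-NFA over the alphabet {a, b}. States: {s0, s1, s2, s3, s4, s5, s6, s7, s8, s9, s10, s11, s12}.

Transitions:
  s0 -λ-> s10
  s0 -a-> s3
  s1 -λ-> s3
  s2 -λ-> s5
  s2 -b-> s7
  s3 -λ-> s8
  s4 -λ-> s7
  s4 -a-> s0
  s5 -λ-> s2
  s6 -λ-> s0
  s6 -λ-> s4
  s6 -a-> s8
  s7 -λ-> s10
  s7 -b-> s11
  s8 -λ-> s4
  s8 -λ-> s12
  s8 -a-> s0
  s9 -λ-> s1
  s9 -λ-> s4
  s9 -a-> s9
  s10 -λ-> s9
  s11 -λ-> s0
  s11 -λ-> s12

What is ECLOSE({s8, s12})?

Start with {s8, s12}.
From s8 via λ: add s4.
From s4 via λ: add s7.
From s7 via λ: add s10.
From s10 via λ: add s9.
From s9 via λ: add s1.
From s1 via λ: add s3.
No new states can be added; the closed set is {s1, s3, s4, s7, s8, s9, s10, s12}.

{s1, s3, s4, s7, s8, s9, s10, s12}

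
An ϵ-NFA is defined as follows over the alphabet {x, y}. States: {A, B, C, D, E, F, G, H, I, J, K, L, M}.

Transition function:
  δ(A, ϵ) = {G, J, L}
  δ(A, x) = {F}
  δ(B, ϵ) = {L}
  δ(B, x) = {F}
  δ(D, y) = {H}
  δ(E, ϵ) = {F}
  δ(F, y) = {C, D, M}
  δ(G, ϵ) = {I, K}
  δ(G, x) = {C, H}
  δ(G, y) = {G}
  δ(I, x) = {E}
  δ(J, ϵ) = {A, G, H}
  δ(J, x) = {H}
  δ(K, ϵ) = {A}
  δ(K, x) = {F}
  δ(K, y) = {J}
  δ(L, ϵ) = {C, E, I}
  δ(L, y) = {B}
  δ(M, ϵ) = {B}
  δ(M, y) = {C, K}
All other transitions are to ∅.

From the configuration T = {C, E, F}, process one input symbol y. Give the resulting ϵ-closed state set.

F on y → {C, D, M}.
No y-transition from C, E.
Union after reading y: {C, D, M}.
Now take the ϵ-closure:
From M via ϵ: add B.
From B via ϵ: add L.
From L via ϵ: add E, I.
From E via ϵ: add F.
No new states can be added; the closed set is {B, C, D, E, F, I, L, M}.

{B, C, D, E, F, I, L, M}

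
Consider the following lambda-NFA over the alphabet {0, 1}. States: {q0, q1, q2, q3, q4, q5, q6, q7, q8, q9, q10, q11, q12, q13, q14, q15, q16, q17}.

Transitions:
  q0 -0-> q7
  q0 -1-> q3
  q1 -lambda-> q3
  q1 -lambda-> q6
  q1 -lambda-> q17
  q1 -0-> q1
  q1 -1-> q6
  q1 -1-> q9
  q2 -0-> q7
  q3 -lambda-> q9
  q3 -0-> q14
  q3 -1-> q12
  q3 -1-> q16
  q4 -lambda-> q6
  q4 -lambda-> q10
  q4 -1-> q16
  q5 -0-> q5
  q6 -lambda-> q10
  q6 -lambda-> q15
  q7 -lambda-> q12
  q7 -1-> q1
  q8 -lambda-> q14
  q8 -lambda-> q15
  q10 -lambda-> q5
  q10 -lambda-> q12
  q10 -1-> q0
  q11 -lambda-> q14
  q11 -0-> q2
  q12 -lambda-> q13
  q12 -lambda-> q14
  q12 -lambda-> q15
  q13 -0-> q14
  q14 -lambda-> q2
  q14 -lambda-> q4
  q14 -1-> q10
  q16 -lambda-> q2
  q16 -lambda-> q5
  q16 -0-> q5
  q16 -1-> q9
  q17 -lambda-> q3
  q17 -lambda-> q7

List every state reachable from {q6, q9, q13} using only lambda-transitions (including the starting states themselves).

{q2, q4, q5, q6, q9, q10, q12, q13, q14, q15}

Start with {q6, q9, q13}.
From q6 via lambda: add q10, q15.
From q10 via lambda: add q5, q12.
From q12 via lambda: add q14.
From q14 via lambda: add q2, q4.
No new states can be added; the closed set is {q2, q4, q5, q6, q9, q10, q12, q13, q14, q15}.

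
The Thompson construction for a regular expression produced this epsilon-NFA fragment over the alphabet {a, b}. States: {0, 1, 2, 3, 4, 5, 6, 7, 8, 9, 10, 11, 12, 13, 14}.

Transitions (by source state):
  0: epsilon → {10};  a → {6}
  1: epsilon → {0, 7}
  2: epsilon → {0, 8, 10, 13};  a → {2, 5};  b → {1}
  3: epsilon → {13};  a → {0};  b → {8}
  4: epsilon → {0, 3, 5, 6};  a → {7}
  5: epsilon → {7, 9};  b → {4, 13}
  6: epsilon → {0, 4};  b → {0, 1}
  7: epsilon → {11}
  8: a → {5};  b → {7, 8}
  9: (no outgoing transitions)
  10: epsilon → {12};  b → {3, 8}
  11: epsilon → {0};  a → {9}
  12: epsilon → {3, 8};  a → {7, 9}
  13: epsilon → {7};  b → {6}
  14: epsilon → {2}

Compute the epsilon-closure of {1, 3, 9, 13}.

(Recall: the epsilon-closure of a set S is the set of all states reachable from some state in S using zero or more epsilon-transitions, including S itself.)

Start with {1, 3, 9, 13}.
From 1 via epsilon: add 0, 7.
From 0 via epsilon: add 10.
From 7 via epsilon: add 11.
From 10 via epsilon: add 12.
From 12 via epsilon: add 8.
No new states can be added; the closed set is {0, 1, 3, 7, 8, 9, 10, 11, 12, 13}.

{0, 1, 3, 7, 8, 9, 10, 11, 12, 13}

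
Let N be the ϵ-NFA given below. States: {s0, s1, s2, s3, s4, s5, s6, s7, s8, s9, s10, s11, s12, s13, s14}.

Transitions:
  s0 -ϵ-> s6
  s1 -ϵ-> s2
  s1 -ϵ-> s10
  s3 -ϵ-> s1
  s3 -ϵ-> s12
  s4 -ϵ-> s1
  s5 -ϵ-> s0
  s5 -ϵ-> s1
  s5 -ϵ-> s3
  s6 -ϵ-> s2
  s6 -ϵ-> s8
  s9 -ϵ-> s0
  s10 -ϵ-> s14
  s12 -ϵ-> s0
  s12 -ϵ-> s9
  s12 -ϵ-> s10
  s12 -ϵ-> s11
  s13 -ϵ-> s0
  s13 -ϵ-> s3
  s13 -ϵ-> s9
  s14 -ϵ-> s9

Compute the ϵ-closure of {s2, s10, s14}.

{s0, s2, s6, s8, s9, s10, s14}

Start with {s2, s10, s14}.
From s14 via ϵ: add s9.
From s9 via ϵ: add s0.
From s0 via ϵ: add s6.
From s6 via ϵ: add s8.
No new states can be added; the closed set is {s0, s2, s6, s8, s9, s10, s14}.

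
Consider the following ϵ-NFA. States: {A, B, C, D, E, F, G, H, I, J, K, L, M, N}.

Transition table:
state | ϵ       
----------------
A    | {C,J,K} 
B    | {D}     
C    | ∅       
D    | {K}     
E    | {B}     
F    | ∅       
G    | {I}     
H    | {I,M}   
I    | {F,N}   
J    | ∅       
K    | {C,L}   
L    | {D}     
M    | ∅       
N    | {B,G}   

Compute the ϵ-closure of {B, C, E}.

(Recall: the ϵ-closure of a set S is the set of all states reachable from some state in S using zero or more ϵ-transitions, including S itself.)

Start with {B, C, E}.
From B via ϵ: add D.
From D via ϵ: add K.
From K via ϵ: add L.
No new states can be added; the closed set is {B, C, D, E, K, L}.

{B, C, D, E, K, L}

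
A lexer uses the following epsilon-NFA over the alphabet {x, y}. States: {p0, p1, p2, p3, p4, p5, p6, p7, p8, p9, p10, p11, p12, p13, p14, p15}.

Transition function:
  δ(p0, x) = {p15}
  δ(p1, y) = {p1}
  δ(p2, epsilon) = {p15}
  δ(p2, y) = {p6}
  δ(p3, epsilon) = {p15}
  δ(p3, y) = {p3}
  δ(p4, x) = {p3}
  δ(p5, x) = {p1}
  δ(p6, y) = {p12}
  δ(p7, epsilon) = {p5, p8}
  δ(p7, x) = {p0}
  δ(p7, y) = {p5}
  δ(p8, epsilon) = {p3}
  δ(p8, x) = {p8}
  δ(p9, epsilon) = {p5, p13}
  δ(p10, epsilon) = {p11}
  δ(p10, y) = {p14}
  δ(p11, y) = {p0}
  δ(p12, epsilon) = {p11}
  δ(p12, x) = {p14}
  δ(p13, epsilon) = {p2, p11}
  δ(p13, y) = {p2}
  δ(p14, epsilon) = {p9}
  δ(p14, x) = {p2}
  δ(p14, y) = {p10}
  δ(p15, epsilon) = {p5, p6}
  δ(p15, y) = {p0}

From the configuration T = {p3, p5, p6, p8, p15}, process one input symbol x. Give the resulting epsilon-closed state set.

{p1, p3, p5, p6, p8, p15}

p5 on x → {p1}.
p8 on x → {p8}.
No x-transition from p3, p6, p15.
Union after reading x: {p1, p8}.
Now take the epsilon-closure:
From p8 via epsilon: add p3.
From p3 via epsilon: add p15.
From p15 via epsilon: add p5, p6.
No new states can be added; the closed set is {p1, p3, p5, p6, p8, p15}.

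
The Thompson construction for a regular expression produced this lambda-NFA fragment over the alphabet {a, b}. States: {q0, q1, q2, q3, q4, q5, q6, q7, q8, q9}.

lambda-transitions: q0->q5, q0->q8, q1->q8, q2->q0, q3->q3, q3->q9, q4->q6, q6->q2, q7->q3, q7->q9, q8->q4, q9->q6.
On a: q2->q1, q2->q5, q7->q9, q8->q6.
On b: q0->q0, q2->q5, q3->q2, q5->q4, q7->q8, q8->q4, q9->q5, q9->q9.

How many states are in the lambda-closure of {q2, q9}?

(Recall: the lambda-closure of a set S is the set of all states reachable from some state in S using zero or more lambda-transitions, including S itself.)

7

Start with {q2, q9}.
From q2 via lambda: add q0.
From q9 via lambda: add q6.
From q0 via lambda: add q5, q8.
From q8 via lambda: add q4.
lambda-closure = {q0, q2, q4, q5, q6, q8, q9}, which has 7 states.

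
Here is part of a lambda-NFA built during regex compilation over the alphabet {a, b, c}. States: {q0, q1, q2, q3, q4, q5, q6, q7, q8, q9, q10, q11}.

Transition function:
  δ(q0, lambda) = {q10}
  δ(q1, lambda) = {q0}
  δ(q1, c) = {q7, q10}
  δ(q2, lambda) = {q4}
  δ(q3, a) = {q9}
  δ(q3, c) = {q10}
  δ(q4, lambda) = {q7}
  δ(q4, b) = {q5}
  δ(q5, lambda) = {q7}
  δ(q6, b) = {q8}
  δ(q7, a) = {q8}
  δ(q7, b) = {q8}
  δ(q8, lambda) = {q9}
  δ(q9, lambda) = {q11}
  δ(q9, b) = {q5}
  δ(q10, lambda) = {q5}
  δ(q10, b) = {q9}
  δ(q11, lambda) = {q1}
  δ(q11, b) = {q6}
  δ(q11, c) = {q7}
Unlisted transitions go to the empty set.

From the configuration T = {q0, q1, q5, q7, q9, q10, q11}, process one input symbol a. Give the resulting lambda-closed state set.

q7 on a → {q8}.
No a-transition from q0, q1, q5, q9, q10, q11.
Union after reading a: {q8}.
Now take the lambda-closure:
From q8 via lambda: add q9.
From q9 via lambda: add q11.
From q11 via lambda: add q1.
From q1 via lambda: add q0.
From q0 via lambda: add q10.
From q10 via lambda: add q5.
From q5 via lambda: add q7.
No new states can be added; the closed set is {q0, q1, q5, q7, q8, q9, q10, q11}.

{q0, q1, q5, q7, q8, q9, q10, q11}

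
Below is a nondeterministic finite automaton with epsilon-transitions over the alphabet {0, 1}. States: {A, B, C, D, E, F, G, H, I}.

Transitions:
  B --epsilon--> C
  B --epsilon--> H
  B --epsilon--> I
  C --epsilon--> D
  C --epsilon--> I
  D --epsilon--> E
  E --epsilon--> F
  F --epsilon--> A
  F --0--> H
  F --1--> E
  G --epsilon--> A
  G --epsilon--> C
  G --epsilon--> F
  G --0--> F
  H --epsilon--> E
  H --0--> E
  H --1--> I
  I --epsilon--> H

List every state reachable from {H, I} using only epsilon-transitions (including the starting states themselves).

{A, E, F, H, I}

Start with {H, I}.
From H via epsilon: add E.
From E via epsilon: add F.
From F via epsilon: add A.
No new states can be added; the closed set is {A, E, F, H, I}.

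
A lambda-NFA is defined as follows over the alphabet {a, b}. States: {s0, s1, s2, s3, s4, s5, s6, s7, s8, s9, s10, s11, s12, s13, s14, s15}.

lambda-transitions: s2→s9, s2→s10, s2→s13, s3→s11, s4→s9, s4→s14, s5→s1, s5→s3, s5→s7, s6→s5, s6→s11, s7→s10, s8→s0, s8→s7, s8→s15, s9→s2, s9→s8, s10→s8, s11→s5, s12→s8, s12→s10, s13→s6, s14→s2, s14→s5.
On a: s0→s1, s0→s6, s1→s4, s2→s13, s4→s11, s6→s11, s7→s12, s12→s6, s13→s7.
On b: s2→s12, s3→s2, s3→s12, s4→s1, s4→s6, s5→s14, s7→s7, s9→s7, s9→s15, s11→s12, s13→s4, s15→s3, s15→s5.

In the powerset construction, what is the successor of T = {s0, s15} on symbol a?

s0 on a → {s1, s6}.
No a-transition from s15.
Union after reading a: {s1, s6}.
Now take the lambda-closure:
From s6 via lambda: add s5, s11.
From s5 via lambda: add s3, s7.
From s7 via lambda: add s10.
From s10 via lambda: add s8.
From s8 via lambda: add s0, s15.
No new states can be added; the closed set is {s0, s1, s3, s5, s6, s7, s8, s10, s11, s15}.

{s0, s1, s3, s5, s6, s7, s8, s10, s11, s15}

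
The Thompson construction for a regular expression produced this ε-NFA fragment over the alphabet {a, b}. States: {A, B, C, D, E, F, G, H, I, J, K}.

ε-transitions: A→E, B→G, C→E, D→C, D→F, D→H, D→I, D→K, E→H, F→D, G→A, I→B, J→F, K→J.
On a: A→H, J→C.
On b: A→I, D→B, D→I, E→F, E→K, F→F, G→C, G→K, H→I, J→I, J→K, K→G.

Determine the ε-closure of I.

{A, B, E, G, H, I}

Start with {I}.
From I via ε: add B.
From B via ε: add G.
From G via ε: add A.
From A via ε: add E.
From E via ε: add H.
No new states can be added; the closed set is {A, B, E, G, H, I}.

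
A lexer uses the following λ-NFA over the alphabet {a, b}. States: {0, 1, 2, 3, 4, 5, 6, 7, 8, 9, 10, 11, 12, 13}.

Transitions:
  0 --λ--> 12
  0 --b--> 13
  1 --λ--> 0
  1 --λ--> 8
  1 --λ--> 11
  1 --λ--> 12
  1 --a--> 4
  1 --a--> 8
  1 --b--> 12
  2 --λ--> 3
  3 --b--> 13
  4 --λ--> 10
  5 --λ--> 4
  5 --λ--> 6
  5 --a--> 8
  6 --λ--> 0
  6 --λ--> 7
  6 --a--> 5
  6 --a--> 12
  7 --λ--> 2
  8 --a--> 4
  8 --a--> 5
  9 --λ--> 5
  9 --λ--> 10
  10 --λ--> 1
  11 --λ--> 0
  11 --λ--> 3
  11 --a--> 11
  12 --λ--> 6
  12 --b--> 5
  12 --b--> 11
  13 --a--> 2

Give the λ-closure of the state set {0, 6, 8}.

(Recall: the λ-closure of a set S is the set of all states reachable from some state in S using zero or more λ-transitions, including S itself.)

{0, 2, 3, 6, 7, 8, 12}

Start with {0, 6, 8}.
From 0 via λ: add 12.
From 6 via λ: add 7.
From 7 via λ: add 2.
From 2 via λ: add 3.
No new states can be added; the closed set is {0, 2, 3, 6, 7, 8, 12}.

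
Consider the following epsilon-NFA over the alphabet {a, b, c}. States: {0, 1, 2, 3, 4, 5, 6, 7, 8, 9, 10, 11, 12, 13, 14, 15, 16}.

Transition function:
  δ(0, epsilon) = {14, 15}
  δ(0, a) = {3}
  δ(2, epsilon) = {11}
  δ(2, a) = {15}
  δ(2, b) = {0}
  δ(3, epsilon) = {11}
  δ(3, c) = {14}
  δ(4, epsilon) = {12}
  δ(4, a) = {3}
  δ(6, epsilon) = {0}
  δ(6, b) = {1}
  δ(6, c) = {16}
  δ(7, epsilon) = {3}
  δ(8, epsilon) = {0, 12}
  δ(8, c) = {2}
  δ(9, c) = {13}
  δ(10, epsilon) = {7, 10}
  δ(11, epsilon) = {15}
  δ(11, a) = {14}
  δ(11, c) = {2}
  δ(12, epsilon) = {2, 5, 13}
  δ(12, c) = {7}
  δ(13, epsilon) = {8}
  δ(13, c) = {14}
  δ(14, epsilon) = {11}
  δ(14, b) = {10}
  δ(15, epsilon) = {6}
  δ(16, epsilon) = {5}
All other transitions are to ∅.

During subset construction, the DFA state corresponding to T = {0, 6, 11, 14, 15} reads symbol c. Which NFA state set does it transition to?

6 on c → {16}.
11 on c → {2}.
No c-transition from 0, 14, 15.
Union after reading c: {2, 16}.
Now take the epsilon-closure:
From 2 via epsilon: add 11.
From 16 via epsilon: add 5.
From 11 via epsilon: add 15.
From 15 via epsilon: add 6.
From 6 via epsilon: add 0.
From 0 via epsilon: add 14.
No new states can be added; the closed set is {0, 2, 5, 6, 11, 14, 15, 16}.

{0, 2, 5, 6, 11, 14, 15, 16}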